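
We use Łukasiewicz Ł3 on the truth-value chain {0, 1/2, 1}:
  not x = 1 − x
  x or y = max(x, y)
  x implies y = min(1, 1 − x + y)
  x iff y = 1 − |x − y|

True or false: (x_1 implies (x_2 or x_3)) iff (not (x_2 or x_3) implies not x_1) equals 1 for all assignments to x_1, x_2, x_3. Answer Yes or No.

Yes

At x_1 = 1/2, x_2 = 1, x_3 = 1/2, for instance:
x_2 or x_3 = 1 or 1/2 = 1
x_1 implies (x_2 or x_3) = 1/2 implies 1 = 1
not (x_2 or x_3) = not 1 = 0
not x_1 = not 1/2 = 1/2
not (x_2 or x_3) implies not x_1 = 0 implies 1/2 = 1
(x_1 implies (x_2 or x_3)) iff (not (x_2 or x_3) implies not x_1) = 1 iff 1 = 1
and checking the remaining 26 assignments likewise gives ≥ 1 in every case.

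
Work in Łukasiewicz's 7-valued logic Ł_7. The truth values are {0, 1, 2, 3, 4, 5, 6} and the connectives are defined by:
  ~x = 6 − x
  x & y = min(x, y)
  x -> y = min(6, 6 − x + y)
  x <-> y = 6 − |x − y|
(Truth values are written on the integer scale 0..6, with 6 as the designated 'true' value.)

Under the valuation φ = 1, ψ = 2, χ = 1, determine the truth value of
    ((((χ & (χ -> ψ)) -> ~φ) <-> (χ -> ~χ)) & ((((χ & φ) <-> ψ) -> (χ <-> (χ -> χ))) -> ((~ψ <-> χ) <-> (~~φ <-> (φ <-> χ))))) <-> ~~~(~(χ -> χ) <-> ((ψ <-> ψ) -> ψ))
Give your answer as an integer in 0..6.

2

χ -> ψ = 1 -> 2 = 6
χ & (χ -> ψ) = 1 & 6 = 1
~φ = ~1 = 5
(χ & (χ -> ψ)) -> ~φ = 1 -> 5 = 6
~χ = ~1 = 5
χ -> ~χ = 1 -> 5 = 6
((χ & (χ -> ψ)) -> ~φ) <-> (χ -> ~χ) = 6 <-> 6 = 6
χ & φ = 1 & 1 = 1
(χ & φ) <-> ψ = 1 <-> 2 = 5
χ -> χ = 1 -> 1 = 6
χ <-> (χ -> χ) = 1 <-> 6 = 1
((χ & φ) <-> ψ) -> (χ <-> (χ -> χ)) = 5 -> 1 = 2
~ψ = ~2 = 4
~ψ <-> χ = 4 <-> 1 = 3
~φ = ~1 = 5
~~φ = ~5 = 1
φ <-> χ = 1 <-> 1 = 6
~~φ <-> (φ <-> χ) = 1 <-> 6 = 1
(~ψ <-> χ) <-> (~~φ <-> (φ <-> χ)) = 3 <-> 1 = 4
(((χ & φ) <-> ψ) -> (χ <-> (χ -> χ))) -> ((~ψ <-> χ) <-> (~~φ <-> (φ <-> χ))) = 2 -> 4 = 6
(((χ & (χ -> ψ)) -> ~φ) <-> (χ -> ~χ)) & ((((χ & φ) <-> ψ) -> (χ <-> (χ -> χ))) -> ((~ψ <-> χ) <-> (~~φ <-> (φ <-> χ)))) = 6 & 6 = 6
χ -> χ = 1 -> 1 = 6
~(χ -> χ) = ~6 = 0
ψ <-> ψ = 2 <-> 2 = 6
(ψ <-> ψ) -> ψ = 6 -> 2 = 2
~(χ -> χ) <-> ((ψ <-> ψ) -> ψ) = 0 <-> 2 = 4
~(~(χ -> χ) <-> ((ψ <-> ψ) -> ψ)) = ~4 = 2
~~(~(χ -> χ) <-> ((ψ <-> ψ) -> ψ)) = ~2 = 4
~~~(~(χ -> χ) <-> ((ψ <-> ψ) -> ψ)) = ~4 = 2
((((χ & (χ -> ψ)) -> ~φ) <-> (χ -> ~χ)) & ((((χ & φ) <-> ψ) -> (χ <-> (χ -> χ))) -> ((~ψ <-> χ) <-> (~~φ <-> (φ <-> χ))))) <-> ~~~(~(χ -> χ) <-> ((ψ <-> ψ) -> ψ)) = 6 <-> 2 = 2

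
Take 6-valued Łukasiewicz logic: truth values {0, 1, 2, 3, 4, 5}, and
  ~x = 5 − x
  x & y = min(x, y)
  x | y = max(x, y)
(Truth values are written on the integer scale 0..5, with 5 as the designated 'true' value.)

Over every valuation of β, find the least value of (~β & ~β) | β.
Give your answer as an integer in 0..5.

3

Take β = 2:
~β = ~2 = 3
~β = ~2 = 3
~β & ~β = 3 & 3 = 3
(~β & ~β) | β = 3 | 2 = 3
No assignment yields a value below 3, so this is the minimum.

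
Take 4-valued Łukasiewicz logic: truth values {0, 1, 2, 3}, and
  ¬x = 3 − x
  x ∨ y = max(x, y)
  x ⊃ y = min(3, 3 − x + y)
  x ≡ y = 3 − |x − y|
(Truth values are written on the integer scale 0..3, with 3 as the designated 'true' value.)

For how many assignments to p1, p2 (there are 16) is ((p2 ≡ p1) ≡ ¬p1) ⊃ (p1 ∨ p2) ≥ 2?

p1 = 0, p2 = 0 ↦ 0  <
p1 = 0, p2 = 1 ↦ 2  ≥
p1 = 0, p2 = 2 ↦ 3  ≥
p1 = 0, p2 = 3 ↦ 3  ≥
p1 = 1, p2 = 0 ↦ 1  <
p1 = 1, p2 = 1 ↦ 2  ≥
p1 = 1, p2 = 2 ↦ 2  ≥
p1 = 1, p2 = 3 ↦ 3  ≥
p1 = 2, p2 = 0 ↦ 2  ≥
p1 = 2, p2 = 1 ↦ 3  ≥
p1 = 2, p2 = 2 ↦ 3  ≥
p1 = 2, p2 = 3 ↦ 3  ≥
p1 = 3, p2 = 0 ↦ 3  ≥
p1 = 3, p2 = 1 ↦ 3  ≥
p1 = 3, p2 = 2 ↦ 3  ≥
p1 = 3, p2 = 3 ↦ 3  ≥
So 14 of the 16 assignments meet the threshold.

14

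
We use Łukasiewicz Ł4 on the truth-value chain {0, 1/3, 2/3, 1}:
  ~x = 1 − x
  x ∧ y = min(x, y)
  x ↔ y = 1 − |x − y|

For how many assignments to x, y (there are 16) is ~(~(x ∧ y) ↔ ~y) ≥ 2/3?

3

x = 0, y = 0 ↦ 0  <
x = 0, y = 1/3 ↦ 1/3  <
x = 0, y = 2/3 ↦ 2/3  ≥
x = 0, y = 1 ↦ 1  ≥
x = 1/3, y = 0 ↦ 0  <
x = 1/3, y = 1/3 ↦ 0  <
x = 1/3, y = 2/3 ↦ 1/3  <
x = 1/3, y = 1 ↦ 2/3  ≥
x = 2/3, y = 0 ↦ 0  <
x = 2/3, y = 1/3 ↦ 0  <
x = 2/3, y = 2/3 ↦ 0  <
x = 2/3, y = 1 ↦ 1/3  <
x = 1, y = 0 ↦ 0  <
x = 1, y = 1/3 ↦ 0  <
x = 1, y = 2/3 ↦ 0  <
x = 1, y = 1 ↦ 0  <
So 3 of the 16 assignments meet the threshold.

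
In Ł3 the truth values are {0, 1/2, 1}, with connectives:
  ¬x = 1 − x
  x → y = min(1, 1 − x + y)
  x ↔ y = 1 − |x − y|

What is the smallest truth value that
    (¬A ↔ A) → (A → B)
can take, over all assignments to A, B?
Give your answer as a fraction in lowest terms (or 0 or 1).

Take A = 1/2, B = 0:
¬A = ¬1/2 = 1/2
¬A ↔ A = 1/2 ↔ 1/2 = 1
A → B = 1/2 → 0 = 1/2
(¬A ↔ A) → (A → B) = 1 → 1/2 = 1/2
No assignment yields a value below 1/2, so this is the minimum.

1/2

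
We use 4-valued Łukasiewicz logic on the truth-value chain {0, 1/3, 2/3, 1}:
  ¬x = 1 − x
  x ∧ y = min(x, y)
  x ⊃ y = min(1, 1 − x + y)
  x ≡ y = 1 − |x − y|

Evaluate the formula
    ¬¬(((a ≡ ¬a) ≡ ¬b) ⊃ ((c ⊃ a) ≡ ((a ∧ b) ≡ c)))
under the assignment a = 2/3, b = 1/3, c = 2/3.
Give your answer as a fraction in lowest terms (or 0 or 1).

2/3

¬a = ¬2/3 = 1/3
a ≡ ¬a = 2/3 ≡ 1/3 = 2/3
¬b = ¬1/3 = 2/3
(a ≡ ¬a) ≡ ¬b = 2/3 ≡ 2/3 = 1
c ⊃ a = 2/3 ⊃ 2/3 = 1
a ∧ b = 2/3 ∧ 1/3 = 1/3
(a ∧ b) ≡ c = 1/3 ≡ 2/3 = 2/3
(c ⊃ a) ≡ ((a ∧ b) ≡ c) = 1 ≡ 2/3 = 2/3
((a ≡ ¬a) ≡ ¬b) ⊃ ((c ⊃ a) ≡ ((a ∧ b) ≡ c)) = 1 ⊃ 2/3 = 2/3
¬(((a ≡ ¬a) ≡ ¬b) ⊃ ((c ⊃ a) ≡ ((a ∧ b) ≡ c))) = ¬2/3 = 1/3
¬¬(((a ≡ ¬a) ≡ ¬b) ⊃ ((c ⊃ a) ≡ ((a ∧ b) ≡ c))) = ¬1/3 = 2/3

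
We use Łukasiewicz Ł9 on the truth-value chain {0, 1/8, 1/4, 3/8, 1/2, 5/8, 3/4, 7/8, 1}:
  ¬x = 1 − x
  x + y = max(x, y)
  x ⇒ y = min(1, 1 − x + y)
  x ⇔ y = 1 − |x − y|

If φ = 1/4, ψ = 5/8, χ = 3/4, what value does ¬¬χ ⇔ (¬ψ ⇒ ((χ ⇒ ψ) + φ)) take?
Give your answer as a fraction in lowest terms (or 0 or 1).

¬χ = ¬3/4 = 1/4
¬¬χ = ¬1/4 = 3/4
¬ψ = ¬5/8 = 3/8
χ ⇒ ψ = 3/4 ⇒ 5/8 = 7/8
(χ ⇒ ψ) + φ = 7/8 + 1/4 = 7/8
¬ψ ⇒ ((χ ⇒ ψ) + φ) = 3/8 ⇒ 7/8 = 1
¬¬χ ⇔ (¬ψ ⇒ ((χ ⇒ ψ) + φ)) = 3/4 ⇔ 1 = 3/4

3/4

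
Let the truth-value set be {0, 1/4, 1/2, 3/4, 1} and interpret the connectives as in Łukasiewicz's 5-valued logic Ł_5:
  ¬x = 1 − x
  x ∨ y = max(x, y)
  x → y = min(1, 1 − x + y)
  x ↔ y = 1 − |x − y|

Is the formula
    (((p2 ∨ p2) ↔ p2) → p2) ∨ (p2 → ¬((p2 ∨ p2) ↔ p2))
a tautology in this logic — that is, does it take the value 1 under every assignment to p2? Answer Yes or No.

No

Counterexample: take p2 = 1/4.
p2 ∨ p2 = 1/4 ∨ 1/4 = 1/4
(p2 ∨ p2) ↔ p2 = 1/4 ↔ 1/4 = 1
((p2 ∨ p2) ↔ p2) → p2 = 1 → 1/4 = 1/4
p2 ∨ p2 = 1/4 ∨ 1/4 = 1/4
(p2 ∨ p2) ↔ p2 = 1/4 ↔ 1/4 = 1
¬((p2 ∨ p2) ↔ p2) = ¬1 = 0
p2 → ¬((p2 ∨ p2) ↔ p2) = 1/4 → 0 = 3/4
(((p2 ∨ p2) ↔ p2) → p2) ∨ (p2 → ¬((p2 ∨ p2) ↔ p2)) = 1/4 ∨ 3/4 = 3/4
This gives 3/4 ≠ 1.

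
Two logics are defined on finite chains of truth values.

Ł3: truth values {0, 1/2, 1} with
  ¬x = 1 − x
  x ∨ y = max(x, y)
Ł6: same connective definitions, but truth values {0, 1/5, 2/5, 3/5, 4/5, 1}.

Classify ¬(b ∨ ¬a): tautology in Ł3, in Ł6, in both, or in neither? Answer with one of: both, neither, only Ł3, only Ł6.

In Ł3: at a = 0, b = 0 the value is 0 — not a tautology.
In Ł6: at a = 0, b = 0 the value is 0 — not a tautology.

neither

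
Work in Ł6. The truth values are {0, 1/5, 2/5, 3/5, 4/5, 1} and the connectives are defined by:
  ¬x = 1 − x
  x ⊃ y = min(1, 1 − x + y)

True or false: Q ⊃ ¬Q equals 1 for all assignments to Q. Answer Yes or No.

No

Counterexample: take Q = 3/5.
¬Q = ¬3/5 = 2/5
Q ⊃ ¬Q = 3/5 ⊃ 2/5 = 4/5
This gives 4/5 ≠ 1.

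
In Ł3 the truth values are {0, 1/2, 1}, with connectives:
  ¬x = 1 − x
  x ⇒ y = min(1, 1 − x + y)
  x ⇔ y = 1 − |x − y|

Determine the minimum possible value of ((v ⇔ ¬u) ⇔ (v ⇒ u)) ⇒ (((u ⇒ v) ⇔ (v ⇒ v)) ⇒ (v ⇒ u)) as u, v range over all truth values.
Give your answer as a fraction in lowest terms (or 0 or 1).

Take u = 0, v = 1/2:
¬u = ¬0 = 1
v ⇔ ¬u = 1/2 ⇔ 1 = 1/2
v ⇒ u = 1/2 ⇒ 0 = 1/2
(v ⇔ ¬u) ⇔ (v ⇒ u) = 1/2 ⇔ 1/2 = 1
u ⇒ v = 0 ⇒ 1/2 = 1
v ⇒ v = 1/2 ⇒ 1/2 = 1
(u ⇒ v) ⇔ (v ⇒ v) = 1 ⇔ 1 = 1
v ⇒ u = 1/2 ⇒ 0 = 1/2
((u ⇒ v) ⇔ (v ⇒ v)) ⇒ (v ⇒ u) = 1 ⇒ 1/2 = 1/2
((v ⇔ ¬u) ⇔ (v ⇒ u)) ⇒ (((u ⇒ v) ⇔ (v ⇒ v)) ⇒ (v ⇒ u)) = 1 ⇒ 1/2 = 1/2
No assignment yields a value below 1/2, so this is the minimum.

1/2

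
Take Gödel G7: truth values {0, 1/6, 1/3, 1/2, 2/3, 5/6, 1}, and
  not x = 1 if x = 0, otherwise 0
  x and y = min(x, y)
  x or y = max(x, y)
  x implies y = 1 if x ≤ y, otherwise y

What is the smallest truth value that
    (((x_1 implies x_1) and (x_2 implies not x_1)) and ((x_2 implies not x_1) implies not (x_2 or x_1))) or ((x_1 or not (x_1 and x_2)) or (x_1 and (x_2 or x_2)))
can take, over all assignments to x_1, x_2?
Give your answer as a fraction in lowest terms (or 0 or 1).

Take x_1 = 1/6, x_2 = 1/6:
x_1 implies x_1 = 1/6 implies 1/6 = 1
not x_1 = not 1/6 = 0
x_2 implies not x_1 = 1/6 implies 0 = 0
(x_1 implies x_1) and (x_2 implies not x_1) = 1 and 0 = 0
not x_1 = not 1/6 = 0
x_2 implies not x_1 = 1/6 implies 0 = 0
x_2 or x_1 = 1/6 or 1/6 = 1/6
not (x_2 or x_1) = not 1/6 = 0
(x_2 implies not x_1) implies not (x_2 or x_1) = 0 implies 0 = 1
((x_1 implies x_1) and (x_2 implies not x_1)) and ((x_2 implies not x_1) implies not (x_2 or x_1)) = 0 and 1 = 0
x_1 and x_2 = 1/6 and 1/6 = 1/6
not (x_1 and x_2) = not 1/6 = 0
x_1 or not (x_1 and x_2) = 1/6 or 0 = 1/6
x_2 or x_2 = 1/6 or 1/6 = 1/6
x_1 and (x_2 or x_2) = 1/6 and 1/6 = 1/6
(x_1 or not (x_1 and x_2)) or (x_1 and (x_2 or x_2)) = 1/6 or 1/6 = 1/6
(((x_1 implies x_1) and (x_2 implies not x_1)) and ((x_2 implies not x_1) implies not (x_2 or x_1))) or ((x_1 or not (x_1 and x_2)) or (x_1 and (x_2 or x_2))) = 0 or 1/6 = 1/6
No assignment yields a value below 1/6, so this is the minimum.

1/6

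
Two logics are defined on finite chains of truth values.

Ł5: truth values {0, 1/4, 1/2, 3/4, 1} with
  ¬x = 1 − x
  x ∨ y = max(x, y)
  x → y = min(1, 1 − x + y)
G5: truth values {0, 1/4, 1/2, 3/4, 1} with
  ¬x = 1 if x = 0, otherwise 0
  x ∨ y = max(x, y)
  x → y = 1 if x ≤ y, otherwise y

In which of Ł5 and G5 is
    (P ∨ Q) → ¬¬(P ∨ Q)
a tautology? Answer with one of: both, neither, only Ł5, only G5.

both

In Ł5: every assignment gives 1 — tautology.
In G5: every assignment gives 1 — tautology.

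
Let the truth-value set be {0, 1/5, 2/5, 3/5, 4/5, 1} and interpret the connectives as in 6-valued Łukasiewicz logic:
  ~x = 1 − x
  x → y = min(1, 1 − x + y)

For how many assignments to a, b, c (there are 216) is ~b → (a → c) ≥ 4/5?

value 1: 181 assignments (counts)
value 4/5: 15 assignments (counts)
value 3/5: 10 assignments
value 2/5: 6 assignments
value 1/5: 3 assignments
value 0: 1 assignment
So 196 of the 216 assignments meet the threshold.

196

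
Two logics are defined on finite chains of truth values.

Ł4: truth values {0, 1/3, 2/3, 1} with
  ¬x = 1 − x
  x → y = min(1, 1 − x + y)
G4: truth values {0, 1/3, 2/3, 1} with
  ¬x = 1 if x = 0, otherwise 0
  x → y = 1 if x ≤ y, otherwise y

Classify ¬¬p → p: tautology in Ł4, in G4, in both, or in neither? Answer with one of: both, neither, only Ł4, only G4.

only Ł4

In Ł4: every assignment gives 1 — tautology.
In G4: at p = 1/3 the value is 1/3 — not a tautology.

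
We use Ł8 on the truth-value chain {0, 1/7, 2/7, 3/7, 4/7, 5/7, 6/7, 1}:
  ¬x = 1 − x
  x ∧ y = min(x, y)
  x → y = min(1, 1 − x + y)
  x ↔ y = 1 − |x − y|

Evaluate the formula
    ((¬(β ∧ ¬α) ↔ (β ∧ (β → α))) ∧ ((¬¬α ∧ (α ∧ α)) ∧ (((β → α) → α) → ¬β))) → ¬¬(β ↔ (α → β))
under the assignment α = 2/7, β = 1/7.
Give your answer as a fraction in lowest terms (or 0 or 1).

¬α = ¬2/7 = 5/7
β ∧ ¬α = 1/7 ∧ 5/7 = 1/7
¬(β ∧ ¬α) = ¬1/7 = 6/7
β → α = 1/7 → 2/7 = 1
β ∧ (β → α) = 1/7 ∧ 1 = 1/7
¬(β ∧ ¬α) ↔ (β ∧ (β → α)) = 6/7 ↔ 1/7 = 2/7
¬α = ¬2/7 = 5/7
¬¬α = ¬5/7 = 2/7
α ∧ α = 2/7 ∧ 2/7 = 2/7
¬¬α ∧ (α ∧ α) = 2/7 ∧ 2/7 = 2/7
β → α = 1/7 → 2/7 = 1
(β → α) → α = 1 → 2/7 = 2/7
¬β = ¬1/7 = 6/7
((β → α) → α) → ¬β = 2/7 → 6/7 = 1
(¬¬α ∧ (α ∧ α)) ∧ (((β → α) → α) → ¬β) = 2/7 ∧ 1 = 2/7
(¬(β ∧ ¬α) ↔ (β ∧ (β → α))) ∧ ((¬¬α ∧ (α ∧ α)) ∧ (((β → α) → α) → ¬β)) = 2/7 ∧ 2/7 = 2/7
α → β = 2/7 → 1/7 = 6/7
β ↔ (α → β) = 1/7 ↔ 6/7 = 2/7
¬(β ↔ (α → β)) = ¬2/7 = 5/7
¬¬(β ↔ (α → β)) = ¬5/7 = 2/7
((¬(β ∧ ¬α) ↔ (β ∧ (β → α))) ∧ ((¬¬α ∧ (α ∧ α)) ∧ (((β → α) → α) → ¬β))) → ¬¬(β ↔ (α → β)) = 2/7 → 2/7 = 1

1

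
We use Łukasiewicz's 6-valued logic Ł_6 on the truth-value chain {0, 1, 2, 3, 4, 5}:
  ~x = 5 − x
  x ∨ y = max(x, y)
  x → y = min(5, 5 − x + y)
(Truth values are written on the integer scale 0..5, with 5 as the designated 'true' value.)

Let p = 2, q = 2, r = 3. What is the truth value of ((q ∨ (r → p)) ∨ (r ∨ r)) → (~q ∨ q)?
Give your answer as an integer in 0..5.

r → p = 3 → 2 = 4
q ∨ (r → p) = 2 ∨ 4 = 4
r ∨ r = 3 ∨ 3 = 3
(q ∨ (r → p)) ∨ (r ∨ r) = 4 ∨ 3 = 4
~q = ~2 = 3
~q ∨ q = 3 ∨ 2 = 3
((q ∨ (r → p)) ∨ (r ∨ r)) → (~q ∨ q) = 4 → 3 = 4

4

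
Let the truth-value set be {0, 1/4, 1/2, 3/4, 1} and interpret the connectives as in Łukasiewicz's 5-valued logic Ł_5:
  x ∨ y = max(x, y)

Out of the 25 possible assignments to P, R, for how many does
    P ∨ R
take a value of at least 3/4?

16

value 1: 9 assignments (counts)
value 3/4: 7 assignments (counts)
value 1/2: 5 assignments
value 1/4: 3 assignments
value 0: 1 assignment
So 16 of the 25 assignments meet the threshold.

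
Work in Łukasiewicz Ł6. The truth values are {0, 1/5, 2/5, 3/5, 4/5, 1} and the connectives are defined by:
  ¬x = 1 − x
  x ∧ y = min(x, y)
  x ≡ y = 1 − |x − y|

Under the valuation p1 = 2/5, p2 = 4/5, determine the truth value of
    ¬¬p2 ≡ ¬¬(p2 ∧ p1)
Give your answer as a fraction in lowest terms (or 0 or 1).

¬p2 = ¬4/5 = 1/5
¬¬p2 = ¬1/5 = 4/5
p2 ∧ p1 = 4/5 ∧ 2/5 = 2/5
¬(p2 ∧ p1) = ¬2/5 = 3/5
¬¬(p2 ∧ p1) = ¬3/5 = 2/5
¬¬p2 ≡ ¬¬(p2 ∧ p1) = 4/5 ≡ 2/5 = 3/5

3/5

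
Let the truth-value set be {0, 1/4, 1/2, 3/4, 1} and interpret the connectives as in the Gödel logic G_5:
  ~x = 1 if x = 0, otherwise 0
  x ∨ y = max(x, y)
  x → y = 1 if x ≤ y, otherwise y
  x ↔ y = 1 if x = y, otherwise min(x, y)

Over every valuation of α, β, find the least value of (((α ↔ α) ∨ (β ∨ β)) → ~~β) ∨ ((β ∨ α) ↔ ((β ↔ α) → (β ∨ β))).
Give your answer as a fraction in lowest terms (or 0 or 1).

Take α = 1/4, β = 0:
α ↔ α = 1/4 ↔ 1/4 = 1
β ∨ β = 0 ∨ 0 = 0
(α ↔ α) ∨ (β ∨ β) = 1 ∨ 0 = 1
~β = ~0 = 1
~~β = ~1 = 0
((α ↔ α) ∨ (β ∨ β)) → ~~β = 1 → 0 = 0
β ∨ α = 0 ∨ 1/4 = 1/4
β ↔ α = 0 ↔ 1/4 = 0
β ∨ β = 0 ∨ 0 = 0
(β ↔ α) → (β ∨ β) = 0 → 0 = 1
(β ∨ α) ↔ ((β ↔ α) → (β ∨ β)) = 1/4 ↔ 1 = 1/4
(((α ↔ α) ∨ (β ∨ β)) → ~~β) ∨ ((β ∨ α) ↔ ((β ↔ α) → (β ∨ β))) = 0 ∨ 1/4 = 1/4
No assignment yields a value below 1/4, so this is the minimum.

1/4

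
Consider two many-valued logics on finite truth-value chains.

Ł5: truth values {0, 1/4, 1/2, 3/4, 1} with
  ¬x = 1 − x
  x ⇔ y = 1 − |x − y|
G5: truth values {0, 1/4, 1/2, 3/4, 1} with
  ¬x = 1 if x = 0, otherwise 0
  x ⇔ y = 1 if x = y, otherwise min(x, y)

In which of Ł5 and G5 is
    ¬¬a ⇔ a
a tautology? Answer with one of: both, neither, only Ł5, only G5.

only Ł5

In Ł5: every assignment gives 1 — tautology.
In G5: at a = 1/4 the value is 1/4 — not a tautology.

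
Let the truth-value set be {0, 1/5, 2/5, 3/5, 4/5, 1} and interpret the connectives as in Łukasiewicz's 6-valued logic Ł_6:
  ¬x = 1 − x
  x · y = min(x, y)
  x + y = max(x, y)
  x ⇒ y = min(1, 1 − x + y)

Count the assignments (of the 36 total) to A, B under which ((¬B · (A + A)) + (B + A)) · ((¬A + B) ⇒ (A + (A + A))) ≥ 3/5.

20

value 1: 6 assignments (counts)
value 4/5: 7 assignments (counts)
value 3/5: 7 assignments (counts)
value 2/5: 7 assignments
value 1/5: 3 assignments
value 0: 6 assignments
So 20 of the 36 assignments meet the threshold.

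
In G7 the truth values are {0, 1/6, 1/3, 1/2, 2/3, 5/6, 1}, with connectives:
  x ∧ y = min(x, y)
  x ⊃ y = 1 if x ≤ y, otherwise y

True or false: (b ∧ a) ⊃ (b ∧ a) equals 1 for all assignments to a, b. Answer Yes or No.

At a = 0, b = 1/3, for instance:
b ∧ a = 1/3 ∧ 0 = 0
(b ∧ a) ⊃ (b ∧ a) = 0 ⊃ 0 = 1
and checking the remaining 48 assignments likewise gives ≥ 1 in every case.

Yes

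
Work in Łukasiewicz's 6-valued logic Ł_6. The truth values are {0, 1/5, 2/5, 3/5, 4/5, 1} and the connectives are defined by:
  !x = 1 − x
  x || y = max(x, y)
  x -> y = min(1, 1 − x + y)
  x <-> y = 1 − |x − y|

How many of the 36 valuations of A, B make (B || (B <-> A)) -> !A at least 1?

14

value 1: 14 assignments (counts)
value 4/5: 8 assignments
value 3/5: 6 assignments
value 2/5: 4 assignments
value 1/5: 3 assignments
value 0: 1 assignment
So 14 of the 36 assignments meet the threshold.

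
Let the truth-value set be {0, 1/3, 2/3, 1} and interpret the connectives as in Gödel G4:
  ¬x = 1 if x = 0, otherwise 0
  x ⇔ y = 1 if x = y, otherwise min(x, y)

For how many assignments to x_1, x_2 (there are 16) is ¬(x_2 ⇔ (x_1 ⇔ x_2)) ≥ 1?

x_1 = 0, x_2 = 0 ↦ 1  ≥
x_1 = 0, x_2 = 1/3 ↦ 1  ≥
x_1 = 0, x_2 = 2/3 ↦ 1  ≥
x_1 = 0, x_2 = 1 ↦ 1  ≥
x_1 = 1/3, x_2 = 0 ↦ 0  <
x_1 = 1/3, x_2 = 1/3 ↦ 0  <
x_1 = 1/3, x_2 = 2/3 ↦ 0  <
x_1 = 1/3, x_2 = 1 ↦ 0  <
x_1 = 2/3, x_2 = 0 ↦ 0  <
x_1 = 2/3, x_2 = 1/3 ↦ 0  <
x_1 = 2/3, x_2 = 2/3 ↦ 0  <
x_1 = 2/3, x_2 = 1 ↦ 0  <
x_1 = 1, x_2 = 0 ↦ 0  <
x_1 = 1, x_2 = 1/3 ↦ 0  <
x_1 = 1, x_2 = 2/3 ↦ 0  <
x_1 = 1, x_2 = 1 ↦ 0  <
So 4 of the 16 assignments meet the threshold.

4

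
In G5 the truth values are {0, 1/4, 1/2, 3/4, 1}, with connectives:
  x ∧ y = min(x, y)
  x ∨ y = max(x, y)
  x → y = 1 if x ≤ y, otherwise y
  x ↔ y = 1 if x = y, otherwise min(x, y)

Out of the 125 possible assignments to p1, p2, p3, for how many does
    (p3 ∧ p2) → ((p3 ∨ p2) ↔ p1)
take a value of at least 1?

value 1: 95 assignments (counts)
value 3/4: 1 assignment
value 1/2: 4 assignments
value 1/4: 9 assignments
value 0: 16 assignments
So 95 of the 125 assignments meet the threshold.

95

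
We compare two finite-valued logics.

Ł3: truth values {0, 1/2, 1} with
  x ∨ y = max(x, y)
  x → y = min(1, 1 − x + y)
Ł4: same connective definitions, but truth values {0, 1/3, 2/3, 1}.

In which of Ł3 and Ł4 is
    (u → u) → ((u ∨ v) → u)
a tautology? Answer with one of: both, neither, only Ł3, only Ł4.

In Ł3: at u = 0, v = 1/2 the value is 1/2 — not a tautology.
In Ł4: at u = 0, v = 1/3 the value is 2/3 — not a tautology.

neither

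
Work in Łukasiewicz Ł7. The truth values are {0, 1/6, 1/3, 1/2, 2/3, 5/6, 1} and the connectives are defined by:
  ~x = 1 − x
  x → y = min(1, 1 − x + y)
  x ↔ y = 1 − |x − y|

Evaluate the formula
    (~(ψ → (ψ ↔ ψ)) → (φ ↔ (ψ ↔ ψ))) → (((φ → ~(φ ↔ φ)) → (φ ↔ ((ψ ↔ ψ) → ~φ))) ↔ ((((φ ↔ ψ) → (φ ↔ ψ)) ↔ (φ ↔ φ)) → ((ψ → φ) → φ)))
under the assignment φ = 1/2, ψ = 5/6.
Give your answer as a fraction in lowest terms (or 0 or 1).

5/6

ψ ↔ ψ = 5/6 ↔ 5/6 = 1
ψ → (ψ ↔ ψ) = 5/6 → 1 = 1
~(ψ → (ψ ↔ ψ)) = ~1 = 0
ψ ↔ ψ = 5/6 ↔ 5/6 = 1
φ ↔ (ψ ↔ ψ) = 1/2 ↔ 1 = 1/2
~(ψ → (ψ ↔ ψ)) → (φ ↔ (ψ ↔ ψ)) = 0 → 1/2 = 1
φ ↔ φ = 1/2 ↔ 1/2 = 1
~(φ ↔ φ) = ~1 = 0
φ → ~(φ ↔ φ) = 1/2 → 0 = 1/2
ψ ↔ ψ = 5/6 ↔ 5/6 = 1
~φ = ~1/2 = 1/2
(ψ ↔ ψ) → ~φ = 1 → 1/2 = 1/2
φ ↔ ((ψ ↔ ψ) → ~φ) = 1/2 ↔ 1/2 = 1
(φ → ~(φ ↔ φ)) → (φ ↔ ((ψ ↔ ψ) → ~φ)) = 1/2 → 1 = 1
φ ↔ ψ = 1/2 ↔ 5/6 = 2/3
φ ↔ ψ = 1/2 ↔ 5/6 = 2/3
(φ ↔ ψ) → (φ ↔ ψ) = 2/3 → 2/3 = 1
φ ↔ φ = 1/2 ↔ 1/2 = 1
((φ ↔ ψ) → (φ ↔ ψ)) ↔ (φ ↔ φ) = 1 ↔ 1 = 1
ψ → φ = 5/6 → 1/2 = 2/3
(ψ → φ) → φ = 2/3 → 1/2 = 5/6
(((φ ↔ ψ) → (φ ↔ ψ)) ↔ (φ ↔ φ)) → ((ψ → φ) → φ) = 1 → 5/6 = 5/6
((φ → ~(φ ↔ φ)) → (φ ↔ ((ψ ↔ ψ) → ~φ))) ↔ ((((φ ↔ ψ) → (φ ↔ ψ)) ↔ (φ ↔ φ)) → ((ψ → φ) → φ)) = 1 ↔ 5/6 = 5/6
(~(ψ → (ψ ↔ ψ)) → (φ ↔ (ψ ↔ ψ))) → (((φ → ~(φ ↔ φ)) → (φ ↔ ((ψ ↔ ψ) → ~φ))) ↔ ((((φ ↔ ψ) → (φ ↔ ψ)) ↔ (φ ↔ φ)) → ((ψ → φ) → φ))) = 1 → 5/6 = 5/6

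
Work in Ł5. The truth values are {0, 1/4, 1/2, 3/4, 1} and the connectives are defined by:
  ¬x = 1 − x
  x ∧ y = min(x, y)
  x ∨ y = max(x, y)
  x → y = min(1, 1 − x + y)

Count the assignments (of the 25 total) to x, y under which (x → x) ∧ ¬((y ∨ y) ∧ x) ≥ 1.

value 1: 9 assignments (counts)
value 3/4: 7 assignments
value 1/2: 5 assignments
value 1/4: 3 assignments
value 0: 1 assignment
So 9 of the 25 assignments meet the threshold.

9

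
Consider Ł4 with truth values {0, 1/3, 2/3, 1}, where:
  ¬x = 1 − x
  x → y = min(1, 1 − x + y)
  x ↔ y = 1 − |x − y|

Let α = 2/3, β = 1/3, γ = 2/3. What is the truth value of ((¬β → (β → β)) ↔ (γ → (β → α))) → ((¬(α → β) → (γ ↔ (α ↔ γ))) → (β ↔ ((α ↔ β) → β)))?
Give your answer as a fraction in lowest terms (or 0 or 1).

¬β = ¬1/3 = 2/3
β → β = 1/3 → 1/3 = 1
¬β → (β → β) = 2/3 → 1 = 1
β → α = 1/3 → 2/3 = 1
γ → (β → α) = 2/3 → 1 = 1
(¬β → (β → β)) ↔ (γ → (β → α)) = 1 ↔ 1 = 1
α → β = 2/3 → 1/3 = 2/3
¬(α → β) = ¬2/3 = 1/3
α ↔ γ = 2/3 ↔ 2/3 = 1
γ ↔ (α ↔ γ) = 2/3 ↔ 1 = 2/3
¬(α → β) → (γ ↔ (α ↔ γ)) = 1/3 → 2/3 = 1
α ↔ β = 2/3 ↔ 1/3 = 2/3
(α ↔ β) → β = 2/3 → 1/3 = 2/3
β ↔ ((α ↔ β) → β) = 1/3 ↔ 2/3 = 2/3
(¬(α → β) → (γ ↔ (α ↔ γ))) → (β ↔ ((α ↔ β) → β)) = 1 → 2/3 = 2/3
((¬β → (β → β)) ↔ (γ → (β → α))) → ((¬(α → β) → (γ ↔ (α ↔ γ))) → (β ↔ ((α ↔ β) → β))) = 1 → 2/3 = 2/3

2/3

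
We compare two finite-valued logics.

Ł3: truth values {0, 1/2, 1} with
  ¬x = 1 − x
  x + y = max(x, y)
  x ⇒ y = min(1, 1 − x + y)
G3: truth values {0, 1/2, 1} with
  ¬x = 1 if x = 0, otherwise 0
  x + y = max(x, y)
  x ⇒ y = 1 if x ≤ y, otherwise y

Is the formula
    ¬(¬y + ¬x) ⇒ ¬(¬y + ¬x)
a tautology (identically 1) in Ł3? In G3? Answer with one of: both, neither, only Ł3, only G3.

both

In Ł3: every assignment gives 1 — tautology.
In G3: every assignment gives 1 — tautology.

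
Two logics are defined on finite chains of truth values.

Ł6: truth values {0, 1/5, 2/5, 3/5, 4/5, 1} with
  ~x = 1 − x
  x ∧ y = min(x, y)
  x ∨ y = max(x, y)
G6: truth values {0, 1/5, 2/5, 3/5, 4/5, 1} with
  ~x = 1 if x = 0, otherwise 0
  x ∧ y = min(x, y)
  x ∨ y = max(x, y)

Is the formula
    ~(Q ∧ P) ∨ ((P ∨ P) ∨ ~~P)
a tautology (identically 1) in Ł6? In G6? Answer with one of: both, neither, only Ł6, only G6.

In Ł6: at P = 1/5, Q = 1/5 the value is 4/5 — not a tautology.
In G6: every assignment gives 1 — tautology.

only G6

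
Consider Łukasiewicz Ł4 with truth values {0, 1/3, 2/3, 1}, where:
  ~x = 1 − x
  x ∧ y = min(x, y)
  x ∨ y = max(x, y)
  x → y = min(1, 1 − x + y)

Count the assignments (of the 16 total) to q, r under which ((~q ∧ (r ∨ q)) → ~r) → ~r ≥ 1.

q = 0, r = 0 ↦ 1  ≥
q = 0, r = 1/3 ↦ 2/3  <
q = 0, r = 2/3 ↦ 2/3  <
q = 0, r = 1 ↦ 1  ≥
q = 1/3, r = 0 ↦ 1  ≥
q = 1/3, r = 1/3 ↦ 2/3  <
q = 1/3, r = 2/3 ↦ 2/3  <
q = 1/3, r = 1 ↦ 2/3  <
q = 2/3, r = 0 ↦ 1  ≥
q = 2/3, r = 1/3 ↦ 2/3  <
q = 2/3, r = 2/3 ↦ 1/3  <
q = 2/3, r = 1 ↦ 1/3  <
q = 1, r = 0 ↦ 1  ≥
q = 1, r = 1/3 ↦ 2/3  <
q = 1, r = 2/3 ↦ 1/3  <
q = 1, r = 1 ↦ 0  <
So 5 of the 16 assignments meet the threshold.

5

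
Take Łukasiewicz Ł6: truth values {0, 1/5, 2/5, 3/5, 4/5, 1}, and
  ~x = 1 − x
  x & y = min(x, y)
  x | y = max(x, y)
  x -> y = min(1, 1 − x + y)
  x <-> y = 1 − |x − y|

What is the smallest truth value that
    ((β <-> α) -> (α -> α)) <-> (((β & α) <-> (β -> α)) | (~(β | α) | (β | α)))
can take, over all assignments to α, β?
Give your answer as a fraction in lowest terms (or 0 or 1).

Take α = 0, β = 2/5:
β <-> α = 2/5 <-> 0 = 3/5
α -> α = 0 -> 0 = 1
(β <-> α) -> (α -> α) = 3/5 -> 1 = 1
β & α = 2/5 & 0 = 0
β -> α = 2/5 -> 0 = 3/5
(β & α) <-> (β -> α) = 0 <-> 3/5 = 2/5
β | α = 2/5 | 0 = 2/5
~(β | α) = ~2/5 = 3/5
β | α = 2/5 | 0 = 2/5
~(β | α) | (β | α) = 3/5 | 2/5 = 3/5
((β & α) <-> (β -> α)) | (~(β | α) | (β | α)) = 2/5 | 3/5 = 3/5
((β <-> α) -> (α -> α)) <-> (((β & α) <-> (β -> α)) | (~(β | α) | (β | α))) = 1 <-> 3/5 = 3/5
No assignment yields a value below 3/5, so this is the minimum.

3/5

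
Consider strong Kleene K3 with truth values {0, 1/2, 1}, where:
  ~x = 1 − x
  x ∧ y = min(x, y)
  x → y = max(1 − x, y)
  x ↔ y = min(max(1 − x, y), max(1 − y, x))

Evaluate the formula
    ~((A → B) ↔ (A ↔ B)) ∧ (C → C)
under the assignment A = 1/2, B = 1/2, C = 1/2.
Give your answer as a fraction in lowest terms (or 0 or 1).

1/2

A → B = 1/2 → 1/2 = 1/2
A ↔ B = 1/2 ↔ 1/2 = 1/2
(A → B) ↔ (A ↔ B) = 1/2 ↔ 1/2 = 1/2
~((A → B) ↔ (A ↔ B)) = ~1/2 = 1/2
C → C = 1/2 → 1/2 = 1/2
~((A → B) ↔ (A ↔ B)) ∧ (C → C) = 1/2 ∧ 1/2 = 1/2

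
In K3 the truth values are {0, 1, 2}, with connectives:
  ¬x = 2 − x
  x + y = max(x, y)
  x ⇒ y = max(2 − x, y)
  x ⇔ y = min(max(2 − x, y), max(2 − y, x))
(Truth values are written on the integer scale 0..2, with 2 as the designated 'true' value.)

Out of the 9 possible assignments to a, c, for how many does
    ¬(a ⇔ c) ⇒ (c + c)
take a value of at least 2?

4

a = 0, c = 0 ↦ 2  ≥
a = 0, c = 1 ↦ 1  <
a = 0, c = 2 ↦ 2  ≥
a = 1, c = 0 ↦ 1  <
a = 1, c = 1 ↦ 1  <
a = 1, c = 2 ↦ 2  ≥
a = 2, c = 0 ↦ 0  <
a = 2, c = 1 ↦ 1  <
a = 2, c = 2 ↦ 2  ≥
So 4 of the 9 assignments meet the threshold.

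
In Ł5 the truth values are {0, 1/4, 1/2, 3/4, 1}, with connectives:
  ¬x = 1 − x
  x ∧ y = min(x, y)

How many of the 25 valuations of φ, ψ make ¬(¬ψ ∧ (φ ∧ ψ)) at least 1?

13

value 1: 13 assignments (counts)
value 3/4: 9 assignments
value 1/2: 3 assignments
So 13 of the 25 assignments meet the threshold.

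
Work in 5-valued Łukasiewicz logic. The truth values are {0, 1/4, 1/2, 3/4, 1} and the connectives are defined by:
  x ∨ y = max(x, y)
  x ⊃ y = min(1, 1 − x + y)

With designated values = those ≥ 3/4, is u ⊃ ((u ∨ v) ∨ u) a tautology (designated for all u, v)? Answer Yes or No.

Yes

At u = 3/4, v = 1/4, for instance:
u ∨ v = 3/4 ∨ 1/4 = 3/4
(u ∨ v) ∨ u = 3/4 ∨ 3/4 = 3/4
u ⊃ ((u ∨ v) ∨ u) = 3/4 ⊃ 3/4 = 1
and checking the remaining 24 assignments likewise gives ≥ 3/4 in every case.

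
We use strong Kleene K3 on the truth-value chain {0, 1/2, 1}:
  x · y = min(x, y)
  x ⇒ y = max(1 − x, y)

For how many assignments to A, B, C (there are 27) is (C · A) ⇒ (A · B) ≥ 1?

value 1: 17 assignments (counts)
value 1/2: 9 assignments
value 0: 1 assignment
So 17 of the 27 assignments meet the threshold.

17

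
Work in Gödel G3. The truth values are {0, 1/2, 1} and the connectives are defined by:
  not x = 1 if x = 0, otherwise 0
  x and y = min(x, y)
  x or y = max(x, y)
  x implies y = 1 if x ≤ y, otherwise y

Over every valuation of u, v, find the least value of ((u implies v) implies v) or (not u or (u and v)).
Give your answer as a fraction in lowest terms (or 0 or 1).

1/2

Take u = 1/2, v = 1/2:
u implies v = 1/2 implies 1/2 = 1
(u implies v) implies v = 1 implies 1/2 = 1/2
not u = not 1/2 = 0
u and v = 1/2 and 1/2 = 1/2
not u or (u and v) = 0 or 1/2 = 1/2
((u implies v) implies v) or (not u or (u and v)) = 1/2 or 1/2 = 1/2
No assignment yields a value below 1/2, so this is the minimum.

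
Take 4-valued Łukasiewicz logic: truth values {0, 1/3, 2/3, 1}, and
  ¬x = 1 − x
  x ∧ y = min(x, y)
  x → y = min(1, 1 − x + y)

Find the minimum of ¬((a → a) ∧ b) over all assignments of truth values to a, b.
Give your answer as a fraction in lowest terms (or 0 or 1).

Take a = 0, b = 1:
a → a = 0 → 0 = 1
(a → a) ∧ b = 1 ∧ 1 = 1
¬((a → a) ∧ b) = ¬1 = 0
No assignment yields a value below 0, so this is the minimum.

0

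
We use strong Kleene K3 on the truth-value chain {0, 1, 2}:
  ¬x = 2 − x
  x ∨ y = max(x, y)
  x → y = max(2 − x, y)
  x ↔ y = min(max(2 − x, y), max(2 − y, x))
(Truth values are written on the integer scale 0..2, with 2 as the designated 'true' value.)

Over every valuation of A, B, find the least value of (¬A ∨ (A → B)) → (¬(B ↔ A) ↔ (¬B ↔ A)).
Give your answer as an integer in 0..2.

Take A = 0, B = 1:
¬A = ¬0 = 2
A → B = 0 → 1 = 2
¬A ∨ (A → B) = 2 ∨ 2 = 2
B ↔ A = 1 ↔ 0 = 1
¬(B ↔ A) = ¬1 = 1
¬B = ¬1 = 1
¬B ↔ A = 1 ↔ 0 = 1
¬(B ↔ A) ↔ (¬B ↔ A) = 1 ↔ 1 = 1
(¬A ∨ (A → B)) → (¬(B ↔ A) ↔ (¬B ↔ A)) = 2 → 1 = 1
No assignment yields a value below 1, so this is the minimum.

1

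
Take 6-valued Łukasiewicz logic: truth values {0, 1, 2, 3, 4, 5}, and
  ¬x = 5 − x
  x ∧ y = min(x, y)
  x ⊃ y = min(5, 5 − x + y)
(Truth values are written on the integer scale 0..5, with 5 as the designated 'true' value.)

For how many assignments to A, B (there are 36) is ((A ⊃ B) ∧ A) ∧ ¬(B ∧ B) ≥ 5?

value 3: 3 assignments
value 2: 10 assignments
value 1: 11 assignments
value 0: 12 assignments
So 0 of the 36 assignments meet the threshold.

0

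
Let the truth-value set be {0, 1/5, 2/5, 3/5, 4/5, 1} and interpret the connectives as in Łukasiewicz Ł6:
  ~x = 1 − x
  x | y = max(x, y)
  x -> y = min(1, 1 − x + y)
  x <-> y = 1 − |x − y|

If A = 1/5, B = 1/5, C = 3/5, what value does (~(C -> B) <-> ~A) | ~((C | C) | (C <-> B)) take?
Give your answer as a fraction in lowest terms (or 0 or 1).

3/5

C -> B = 3/5 -> 1/5 = 3/5
~(C -> B) = ~3/5 = 2/5
~A = ~1/5 = 4/5
~(C -> B) <-> ~A = 2/5 <-> 4/5 = 3/5
C | C = 3/5 | 3/5 = 3/5
C <-> B = 3/5 <-> 1/5 = 3/5
(C | C) | (C <-> B) = 3/5 | 3/5 = 3/5
~((C | C) | (C <-> B)) = ~3/5 = 2/5
(~(C -> B) <-> ~A) | ~((C | C) | (C <-> B)) = 3/5 | 2/5 = 3/5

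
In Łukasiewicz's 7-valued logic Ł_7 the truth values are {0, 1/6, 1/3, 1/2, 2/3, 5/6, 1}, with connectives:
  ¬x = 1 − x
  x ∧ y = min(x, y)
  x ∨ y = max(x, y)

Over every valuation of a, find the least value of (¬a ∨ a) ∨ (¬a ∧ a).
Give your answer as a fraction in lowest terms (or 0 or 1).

1/2

Take a = 1/2:
¬a = ¬1/2 = 1/2
¬a ∨ a = 1/2 ∨ 1/2 = 1/2
¬a = ¬1/2 = 1/2
¬a ∧ a = 1/2 ∧ 1/2 = 1/2
(¬a ∨ a) ∨ (¬a ∧ a) = 1/2 ∨ 1/2 = 1/2
No assignment yields a value below 1/2, so this is the minimum.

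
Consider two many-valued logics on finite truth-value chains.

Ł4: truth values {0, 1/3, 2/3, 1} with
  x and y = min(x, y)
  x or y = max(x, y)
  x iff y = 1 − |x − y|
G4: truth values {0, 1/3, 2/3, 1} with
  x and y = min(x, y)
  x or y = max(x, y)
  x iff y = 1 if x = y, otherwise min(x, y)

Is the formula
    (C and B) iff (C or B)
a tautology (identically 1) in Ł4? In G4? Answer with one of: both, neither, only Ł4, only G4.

In Ł4: at B = 0, C = 1/3 the value is 2/3 — not a tautology.
In G4: at B = 0, C = 1/3 the value is 0 — not a tautology.

neither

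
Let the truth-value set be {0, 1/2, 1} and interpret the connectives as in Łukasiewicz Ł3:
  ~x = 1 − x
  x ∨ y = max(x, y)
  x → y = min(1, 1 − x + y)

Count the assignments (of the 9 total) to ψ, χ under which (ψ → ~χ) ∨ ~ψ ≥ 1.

ψ = 0, χ = 0 ↦ 1  ≥
ψ = 0, χ = 1/2 ↦ 1  ≥
ψ = 0, χ = 1 ↦ 1  ≥
ψ = 1/2, χ = 0 ↦ 1  ≥
ψ = 1/2, χ = 1/2 ↦ 1  ≥
ψ = 1/2, χ = 1 ↦ 1/2  <
ψ = 1, χ = 0 ↦ 1  ≥
ψ = 1, χ = 1/2 ↦ 1/2  <
ψ = 1, χ = 1 ↦ 0  <
So 6 of the 9 assignments meet the threshold.

6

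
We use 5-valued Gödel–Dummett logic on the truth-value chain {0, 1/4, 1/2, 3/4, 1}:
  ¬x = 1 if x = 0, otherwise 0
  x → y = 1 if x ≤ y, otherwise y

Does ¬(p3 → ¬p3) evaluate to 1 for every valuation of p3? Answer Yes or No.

Counterexample: take p3 = 0.
¬p3 = ¬0 = 1
p3 → ¬p3 = 0 → 1 = 1
¬(p3 → ¬p3) = ¬1 = 0
This gives 0 ≠ 1.

No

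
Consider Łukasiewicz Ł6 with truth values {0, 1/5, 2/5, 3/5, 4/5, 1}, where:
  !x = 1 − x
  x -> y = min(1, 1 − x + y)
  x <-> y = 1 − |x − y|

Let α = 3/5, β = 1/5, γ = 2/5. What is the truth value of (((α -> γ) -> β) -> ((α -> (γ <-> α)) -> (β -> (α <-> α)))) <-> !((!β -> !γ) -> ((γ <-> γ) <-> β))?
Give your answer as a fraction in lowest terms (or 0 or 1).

α -> γ = 3/5 -> 2/5 = 4/5
(α -> γ) -> β = 4/5 -> 1/5 = 2/5
γ <-> α = 2/5 <-> 3/5 = 4/5
α -> (γ <-> α) = 3/5 -> 4/5 = 1
α <-> α = 3/5 <-> 3/5 = 1
β -> (α <-> α) = 1/5 -> 1 = 1
(α -> (γ <-> α)) -> (β -> (α <-> α)) = 1 -> 1 = 1
((α -> γ) -> β) -> ((α -> (γ <-> α)) -> (β -> (α <-> α))) = 2/5 -> 1 = 1
!β = !1/5 = 4/5
!γ = !2/5 = 3/5
!β -> !γ = 4/5 -> 3/5 = 4/5
γ <-> γ = 2/5 <-> 2/5 = 1
(γ <-> γ) <-> β = 1 <-> 1/5 = 1/5
(!β -> !γ) -> ((γ <-> γ) <-> β) = 4/5 -> 1/5 = 2/5
!((!β -> !γ) -> ((γ <-> γ) <-> β)) = !2/5 = 3/5
(((α -> γ) -> β) -> ((α -> (γ <-> α)) -> (β -> (α <-> α)))) <-> !((!β -> !γ) -> ((γ <-> γ) <-> β)) = 1 <-> 3/5 = 3/5

3/5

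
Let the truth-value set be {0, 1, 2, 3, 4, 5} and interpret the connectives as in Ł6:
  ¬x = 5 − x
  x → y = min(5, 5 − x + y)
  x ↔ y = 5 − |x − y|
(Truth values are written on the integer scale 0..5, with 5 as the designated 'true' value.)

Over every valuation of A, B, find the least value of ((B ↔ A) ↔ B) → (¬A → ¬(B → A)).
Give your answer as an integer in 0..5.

Take A = 0, B = 2:
B ↔ A = 2 ↔ 0 = 3
(B ↔ A) ↔ B = 3 ↔ 2 = 4
¬A = ¬0 = 5
B → A = 2 → 0 = 3
¬(B → A) = ¬3 = 2
¬A → ¬(B → A) = 5 → 2 = 2
((B ↔ A) ↔ B) → (¬A → ¬(B → A)) = 4 → 2 = 3
No assignment yields a value below 3, so this is the minimum.

3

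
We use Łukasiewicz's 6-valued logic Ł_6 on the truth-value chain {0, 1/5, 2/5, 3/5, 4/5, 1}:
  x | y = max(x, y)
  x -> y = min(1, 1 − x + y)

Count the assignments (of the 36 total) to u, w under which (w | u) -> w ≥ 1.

value 1: 21 assignments (counts)
value 4/5: 5 assignments
value 3/5: 4 assignments
value 2/5: 3 assignments
value 1/5: 2 assignments
value 0: 1 assignment
So 21 of the 36 assignments meet the threshold.

21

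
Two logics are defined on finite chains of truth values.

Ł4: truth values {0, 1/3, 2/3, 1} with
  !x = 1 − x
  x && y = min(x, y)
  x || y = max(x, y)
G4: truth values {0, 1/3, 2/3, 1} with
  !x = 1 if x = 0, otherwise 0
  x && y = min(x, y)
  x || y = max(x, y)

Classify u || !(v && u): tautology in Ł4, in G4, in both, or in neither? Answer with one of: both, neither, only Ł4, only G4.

In Ł4: at u = 1/3, v = 1/3 the value is 2/3 — not a tautology.
In G4: at u = 1/3, v = 1/3 the value is 1/3 — not a tautology.

neither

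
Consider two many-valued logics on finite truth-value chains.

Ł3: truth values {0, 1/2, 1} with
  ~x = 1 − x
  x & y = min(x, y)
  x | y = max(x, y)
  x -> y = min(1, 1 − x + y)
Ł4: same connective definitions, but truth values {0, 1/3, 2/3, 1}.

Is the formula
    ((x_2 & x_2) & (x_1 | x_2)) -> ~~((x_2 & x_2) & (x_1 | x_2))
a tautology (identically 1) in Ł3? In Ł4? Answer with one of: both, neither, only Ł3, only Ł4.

In Ł3: every assignment gives 1 — tautology.
In Ł4: every assignment gives 1 — tautology.

both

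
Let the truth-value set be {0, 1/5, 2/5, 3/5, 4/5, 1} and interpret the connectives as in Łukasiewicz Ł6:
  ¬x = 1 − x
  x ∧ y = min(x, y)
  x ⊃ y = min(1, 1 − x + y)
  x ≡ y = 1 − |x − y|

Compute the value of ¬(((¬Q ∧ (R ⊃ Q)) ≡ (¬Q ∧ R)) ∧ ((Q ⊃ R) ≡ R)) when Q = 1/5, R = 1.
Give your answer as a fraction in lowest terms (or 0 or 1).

¬Q = ¬1/5 = 4/5
R ⊃ Q = 1 ⊃ 1/5 = 1/5
¬Q ∧ (R ⊃ Q) = 4/5 ∧ 1/5 = 1/5
¬Q = ¬1/5 = 4/5
¬Q ∧ R = 4/5 ∧ 1 = 4/5
(¬Q ∧ (R ⊃ Q)) ≡ (¬Q ∧ R) = 1/5 ≡ 4/5 = 2/5
Q ⊃ R = 1/5 ⊃ 1 = 1
(Q ⊃ R) ≡ R = 1 ≡ 1 = 1
((¬Q ∧ (R ⊃ Q)) ≡ (¬Q ∧ R)) ∧ ((Q ⊃ R) ≡ R) = 2/5 ∧ 1 = 2/5
¬(((¬Q ∧ (R ⊃ Q)) ≡ (¬Q ∧ R)) ∧ ((Q ⊃ R) ≡ R)) = ¬2/5 = 3/5

3/5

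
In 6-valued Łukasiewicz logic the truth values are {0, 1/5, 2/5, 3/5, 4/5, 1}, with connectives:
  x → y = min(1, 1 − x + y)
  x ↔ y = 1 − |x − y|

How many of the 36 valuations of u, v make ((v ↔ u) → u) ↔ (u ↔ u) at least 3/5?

29

value 1: 17 assignments (counts)
value 4/5: 7 assignments (counts)
value 3/5: 5 assignments (counts)
value 2/5: 4 assignments
value 1/5: 2 assignments
value 0: 1 assignment
So 29 of the 36 assignments meet the threshold.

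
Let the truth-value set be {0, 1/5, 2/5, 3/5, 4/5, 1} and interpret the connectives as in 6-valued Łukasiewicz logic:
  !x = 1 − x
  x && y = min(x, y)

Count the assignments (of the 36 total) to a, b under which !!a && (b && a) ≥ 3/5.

9

value 1: 1 assignment (counts)
value 4/5: 3 assignments (counts)
value 3/5: 5 assignments (counts)
value 2/5: 7 assignments
value 1/5: 9 assignments
value 0: 11 assignments
So 9 of the 36 assignments meet the threshold.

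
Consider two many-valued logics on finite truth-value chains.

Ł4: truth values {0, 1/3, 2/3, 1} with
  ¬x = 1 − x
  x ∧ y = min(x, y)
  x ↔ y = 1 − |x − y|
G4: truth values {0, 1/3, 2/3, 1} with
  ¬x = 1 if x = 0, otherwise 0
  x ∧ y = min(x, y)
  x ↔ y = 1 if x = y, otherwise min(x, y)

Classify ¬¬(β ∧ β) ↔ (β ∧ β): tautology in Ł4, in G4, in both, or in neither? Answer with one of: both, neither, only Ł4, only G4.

only Ł4

In Ł4: every assignment gives 1 — tautology.
In G4: at β = 1/3 the value is 1/3 — not a tautology.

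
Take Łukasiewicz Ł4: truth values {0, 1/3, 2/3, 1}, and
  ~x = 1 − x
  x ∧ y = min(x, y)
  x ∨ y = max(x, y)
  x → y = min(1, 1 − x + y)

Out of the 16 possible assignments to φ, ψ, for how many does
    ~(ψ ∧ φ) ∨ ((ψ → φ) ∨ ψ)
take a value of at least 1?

φ = 0, ψ = 0 ↦ 1  ≥
φ = 0, ψ = 1/3 ↦ 1  ≥
φ = 0, ψ = 2/3 ↦ 1  ≥
φ = 0, ψ = 1 ↦ 1  ≥
φ = 1/3, ψ = 0 ↦ 1  ≥
φ = 1/3, ψ = 1/3 ↦ 1  ≥
φ = 1/3, ψ = 2/3 ↦ 2/3  <
φ = 1/3, ψ = 1 ↦ 1  ≥
φ = 2/3, ψ = 0 ↦ 1  ≥
φ = 2/3, ψ = 1/3 ↦ 1  ≥
φ = 2/3, ψ = 2/3 ↦ 1  ≥
φ = 2/3, ψ = 1 ↦ 1  ≥
φ = 1, ψ = 0 ↦ 1  ≥
φ = 1, ψ = 1/3 ↦ 1  ≥
φ = 1, ψ = 2/3 ↦ 1  ≥
φ = 1, ψ = 1 ↦ 1  ≥
So 15 of the 16 assignments meet the threshold.

15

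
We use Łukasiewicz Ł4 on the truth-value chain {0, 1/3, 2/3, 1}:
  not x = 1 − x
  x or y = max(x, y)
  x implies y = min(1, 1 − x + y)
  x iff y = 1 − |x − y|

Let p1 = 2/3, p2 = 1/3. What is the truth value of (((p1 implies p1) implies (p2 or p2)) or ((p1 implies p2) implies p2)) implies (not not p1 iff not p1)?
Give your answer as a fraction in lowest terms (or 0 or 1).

1

p1 implies p1 = 2/3 implies 2/3 = 1
p2 or p2 = 1/3 or 1/3 = 1/3
(p1 implies p1) implies (p2 or p2) = 1 implies 1/3 = 1/3
p1 implies p2 = 2/3 implies 1/3 = 2/3
(p1 implies p2) implies p2 = 2/3 implies 1/3 = 2/3
((p1 implies p1) implies (p2 or p2)) or ((p1 implies p2) implies p2) = 1/3 or 2/3 = 2/3
not p1 = not 2/3 = 1/3
not not p1 = not 1/3 = 2/3
not p1 = not 2/3 = 1/3
not not p1 iff not p1 = 2/3 iff 1/3 = 2/3
(((p1 implies p1) implies (p2 or p2)) or ((p1 implies p2) implies p2)) implies (not not p1 iff not p1) = 2/3 implies 2/3 = 1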